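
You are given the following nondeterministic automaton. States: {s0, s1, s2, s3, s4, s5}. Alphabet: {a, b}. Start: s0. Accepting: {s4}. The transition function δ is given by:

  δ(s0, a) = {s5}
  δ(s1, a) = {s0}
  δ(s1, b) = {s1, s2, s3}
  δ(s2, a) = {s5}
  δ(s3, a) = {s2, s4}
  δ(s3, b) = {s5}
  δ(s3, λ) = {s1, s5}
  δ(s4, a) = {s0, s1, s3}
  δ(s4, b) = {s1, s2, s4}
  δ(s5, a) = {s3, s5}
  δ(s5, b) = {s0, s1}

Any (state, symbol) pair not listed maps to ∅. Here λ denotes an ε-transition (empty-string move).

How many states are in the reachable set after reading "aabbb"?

Start in {s0}.
Read 'a': {s0} → {s5}.
Read 'a': {s5} → {s1, s3, s5}.
Read 'b': {s1, s3, s5} → {s0, s1, s2, s3, s5}.
Read 'b': {s0, s1, s2, s3, s5} → {s0, s1, s2, s3, s5}.
Read 'b': {s0, s1, s2, s3, s5} → {s0, s1, s2, s3, s5}.
That set has 5 states.

5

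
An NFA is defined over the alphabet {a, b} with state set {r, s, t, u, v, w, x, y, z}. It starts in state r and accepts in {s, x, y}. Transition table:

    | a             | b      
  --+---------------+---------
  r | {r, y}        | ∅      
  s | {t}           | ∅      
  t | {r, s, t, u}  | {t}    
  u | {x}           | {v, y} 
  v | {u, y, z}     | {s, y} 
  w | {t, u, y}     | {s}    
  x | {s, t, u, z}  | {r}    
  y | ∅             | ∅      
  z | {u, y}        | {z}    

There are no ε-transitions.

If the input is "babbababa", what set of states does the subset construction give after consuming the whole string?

Start in {r}.
Read 'b': {r} → ∅.
The set is empty and remains empty for the remaining 8 symbols.

∅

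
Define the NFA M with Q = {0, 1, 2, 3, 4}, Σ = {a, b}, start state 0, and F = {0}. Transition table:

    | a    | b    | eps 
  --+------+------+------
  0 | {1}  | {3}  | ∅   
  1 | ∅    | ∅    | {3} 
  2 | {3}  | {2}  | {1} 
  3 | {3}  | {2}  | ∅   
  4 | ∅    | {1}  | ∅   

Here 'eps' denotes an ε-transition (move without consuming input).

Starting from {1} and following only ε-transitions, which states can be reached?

{1, 3}

Begin with {1}.
ε-move 1 → 3; add 3.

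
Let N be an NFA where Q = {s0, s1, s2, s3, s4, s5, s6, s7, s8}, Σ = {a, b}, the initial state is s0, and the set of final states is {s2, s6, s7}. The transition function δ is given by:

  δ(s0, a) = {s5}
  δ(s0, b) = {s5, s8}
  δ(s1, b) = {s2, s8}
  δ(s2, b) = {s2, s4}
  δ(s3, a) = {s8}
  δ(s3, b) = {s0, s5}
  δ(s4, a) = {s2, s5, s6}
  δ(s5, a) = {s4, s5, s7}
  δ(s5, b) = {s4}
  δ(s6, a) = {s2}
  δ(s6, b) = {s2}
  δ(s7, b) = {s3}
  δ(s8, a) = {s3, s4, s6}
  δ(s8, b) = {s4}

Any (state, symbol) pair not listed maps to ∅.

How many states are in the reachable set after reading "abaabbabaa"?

6

Start in {s0}.
Read 'a': s0→{s5}; now {s5}.
Read 'b': s5→{s4}; now {s4}.
Read 'a': s4→{s2, s5, s6}; now {s2, s5, s6}.
Read 'a': s2→∅, s5→{s4, s5, s7}, s6→{s2}; now {s2, s4, s5, s7}.
Read 'b': s2→{s2, s4}, s4→∅, s5→{s4}, s7→{s3}; now {s2, s3, s4}.
Read 'b': s2→{s2, s4}, s3→{s0, s5}, s4→∅; now {s0, s2, s4, s5}.
Read 'a': s0→{s5}, s2→∅, s4→{s2, s5, s6}, s5→{s4, s5, s7}; now {s2, s4, s5, s6, s7}.
Read 'b': s2→{s2, s4}, s4→∅, s5→{s4}, s6→{s2}, s7→{s3}; now {s2, s3, s4}.
Read 'a': s2→∅, s3→{s8}, s4→{s2, s5, s6}; now {s2, s5, s6, s8}.
Read 'a': s2→∅, s5→{s4, s5, s7}, s6→{s2}, s8→{s3, s4, s6}; now {s2, s3, s4, s5, s6, s7}.
That set has 6 states.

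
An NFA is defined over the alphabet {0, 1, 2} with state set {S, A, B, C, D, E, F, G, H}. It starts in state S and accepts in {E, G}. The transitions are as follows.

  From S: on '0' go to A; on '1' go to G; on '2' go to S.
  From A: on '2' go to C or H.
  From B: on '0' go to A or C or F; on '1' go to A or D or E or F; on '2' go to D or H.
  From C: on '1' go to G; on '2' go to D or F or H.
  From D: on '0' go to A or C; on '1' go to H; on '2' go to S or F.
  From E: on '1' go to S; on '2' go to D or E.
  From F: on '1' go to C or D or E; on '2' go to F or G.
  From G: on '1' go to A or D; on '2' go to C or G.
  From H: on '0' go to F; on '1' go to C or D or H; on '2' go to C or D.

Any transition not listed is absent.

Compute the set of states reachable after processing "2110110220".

{A, C, F}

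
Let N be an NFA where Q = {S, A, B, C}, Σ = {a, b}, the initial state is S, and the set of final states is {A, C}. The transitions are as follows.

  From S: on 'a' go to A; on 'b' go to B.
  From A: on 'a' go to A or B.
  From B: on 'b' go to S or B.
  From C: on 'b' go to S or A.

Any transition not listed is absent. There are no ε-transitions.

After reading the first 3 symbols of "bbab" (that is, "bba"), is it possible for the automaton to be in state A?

Yes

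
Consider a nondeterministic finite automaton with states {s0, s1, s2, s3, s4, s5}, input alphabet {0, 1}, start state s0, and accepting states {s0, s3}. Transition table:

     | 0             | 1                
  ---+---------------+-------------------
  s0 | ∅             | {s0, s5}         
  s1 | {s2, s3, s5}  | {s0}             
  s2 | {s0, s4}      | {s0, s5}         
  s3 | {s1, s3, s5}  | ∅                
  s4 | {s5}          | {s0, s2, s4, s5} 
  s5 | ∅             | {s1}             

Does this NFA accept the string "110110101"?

Yes

Start in {s0}.
Read '1': {s0} → {s0, s5}.
Read '1': {s0, s5} → {s0, s1, s5}.
Read '0': {s0, s1, s5} → {s2, s3, s5}.
Read '1': {s2, s3, s5} → {s0, s1, s5}.
Read '1': {s0, s1, s5} → {s0, s1, s5}.
Read '0': {s0, s1, s5} → {s2, s3, s5}.
Read '1': {s2, s3, s5} → {s0, s1, s5}.
Read '0': {s0, s1, s5} → {s2, s3, s5}.
Read '1': {s2, s3, s5} → {s0, s1, s5}.
The final set {s0, s1, s5} contains the accepting state s0.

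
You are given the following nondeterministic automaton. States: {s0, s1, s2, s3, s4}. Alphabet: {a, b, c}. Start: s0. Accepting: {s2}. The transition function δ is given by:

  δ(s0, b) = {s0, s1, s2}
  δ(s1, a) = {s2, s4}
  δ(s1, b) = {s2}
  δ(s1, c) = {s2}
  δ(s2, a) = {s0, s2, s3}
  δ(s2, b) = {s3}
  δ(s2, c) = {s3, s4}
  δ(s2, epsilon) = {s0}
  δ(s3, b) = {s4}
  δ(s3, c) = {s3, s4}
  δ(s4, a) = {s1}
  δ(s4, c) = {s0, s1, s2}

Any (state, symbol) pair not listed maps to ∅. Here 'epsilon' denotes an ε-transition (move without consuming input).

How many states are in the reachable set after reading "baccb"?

Start in {s0}.
Read 'b': {s0} → {s0, s1, s2}.
Read 'a': {s0, s1, s2} → {s0, s2, s3, s4}.
Read 'c': {s0, s2, s3, s4} → {s0, s1, s2, s3, s4}.
Read 'c': {s0, s1, s2, s3, s4} → {s0, s1, s2, s3, s4}.
Read 'b': {s0, s1, s2, s3, s4} → {s0, s1, s2, s3, s4}.
That set has 5 states.

5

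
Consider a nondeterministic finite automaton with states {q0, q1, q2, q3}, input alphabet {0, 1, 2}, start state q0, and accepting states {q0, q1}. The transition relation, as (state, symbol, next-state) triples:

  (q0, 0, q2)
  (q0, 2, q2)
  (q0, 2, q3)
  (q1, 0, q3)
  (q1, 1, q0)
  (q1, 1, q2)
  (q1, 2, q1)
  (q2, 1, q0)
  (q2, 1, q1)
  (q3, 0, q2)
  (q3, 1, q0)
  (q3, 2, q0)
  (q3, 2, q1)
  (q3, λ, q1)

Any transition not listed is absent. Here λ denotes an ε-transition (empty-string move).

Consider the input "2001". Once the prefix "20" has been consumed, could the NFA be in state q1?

Start in {q0}.
Read '2': q0→{q2, q3}; union {q2, q3}; ε-closure = {q1, q2, q3}.
Read '0': q1→{q3}, q2→∅, q3→{q2}; union {q2, q3}; ε-closure = {q1, q2, q3}.
State q1 is in {q1, q2, q3}.

Yes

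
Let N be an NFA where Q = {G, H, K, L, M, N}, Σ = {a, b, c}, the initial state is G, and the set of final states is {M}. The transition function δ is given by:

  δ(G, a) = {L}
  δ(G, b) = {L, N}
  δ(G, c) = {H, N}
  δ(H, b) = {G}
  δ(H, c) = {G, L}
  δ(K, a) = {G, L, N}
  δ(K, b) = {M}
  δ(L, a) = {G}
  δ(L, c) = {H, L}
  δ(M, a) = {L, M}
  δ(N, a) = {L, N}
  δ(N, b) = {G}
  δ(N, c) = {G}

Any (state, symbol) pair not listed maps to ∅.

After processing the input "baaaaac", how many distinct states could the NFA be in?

4

Start in {G}.
Read 'b': G→{L, N}; now {L, N}.
Read 'a': L→{G}, N→{L, N}; now {G, L, N}.
Read 'a': G→{L}, L→{G}, N→{L, N}; now {G, L, N}.
Read 'a': G→{L}, L→{G}, N→{L, N}; now {G, L, N}.
Read 'a': G→{L}, L→{G}, N→{L, N}; now {G, L, N}.
Read 'a': G→{L}, L→{G}, N→{L, N}; now {G, L, N}.
Read 'c': G→{H, N}, L→{H, L}, N→{G}; now {G, H, L, N}.
That set has 4 states.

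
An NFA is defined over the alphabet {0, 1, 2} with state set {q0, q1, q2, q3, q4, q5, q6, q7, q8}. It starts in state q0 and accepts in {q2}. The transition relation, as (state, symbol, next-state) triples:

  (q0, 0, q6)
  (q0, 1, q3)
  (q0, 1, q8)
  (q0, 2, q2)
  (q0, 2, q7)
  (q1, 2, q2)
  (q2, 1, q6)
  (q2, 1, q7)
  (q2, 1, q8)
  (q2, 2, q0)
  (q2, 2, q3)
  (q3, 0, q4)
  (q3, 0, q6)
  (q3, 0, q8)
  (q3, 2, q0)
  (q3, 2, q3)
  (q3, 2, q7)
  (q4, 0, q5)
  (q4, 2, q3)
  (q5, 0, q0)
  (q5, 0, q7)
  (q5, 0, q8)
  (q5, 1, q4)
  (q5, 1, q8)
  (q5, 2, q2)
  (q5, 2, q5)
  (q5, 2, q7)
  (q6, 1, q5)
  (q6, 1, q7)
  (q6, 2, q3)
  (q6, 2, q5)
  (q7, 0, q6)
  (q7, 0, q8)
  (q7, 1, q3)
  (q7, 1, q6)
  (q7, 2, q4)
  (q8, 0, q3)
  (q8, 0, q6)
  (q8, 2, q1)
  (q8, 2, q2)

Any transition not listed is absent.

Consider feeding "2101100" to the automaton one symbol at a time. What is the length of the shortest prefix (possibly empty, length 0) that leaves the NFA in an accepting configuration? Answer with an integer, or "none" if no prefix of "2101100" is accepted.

1

Start in {q0}.
Read '2': {q0} → {q2, q7}.
None of the earlier sets intersect F, but {q2, q7} does.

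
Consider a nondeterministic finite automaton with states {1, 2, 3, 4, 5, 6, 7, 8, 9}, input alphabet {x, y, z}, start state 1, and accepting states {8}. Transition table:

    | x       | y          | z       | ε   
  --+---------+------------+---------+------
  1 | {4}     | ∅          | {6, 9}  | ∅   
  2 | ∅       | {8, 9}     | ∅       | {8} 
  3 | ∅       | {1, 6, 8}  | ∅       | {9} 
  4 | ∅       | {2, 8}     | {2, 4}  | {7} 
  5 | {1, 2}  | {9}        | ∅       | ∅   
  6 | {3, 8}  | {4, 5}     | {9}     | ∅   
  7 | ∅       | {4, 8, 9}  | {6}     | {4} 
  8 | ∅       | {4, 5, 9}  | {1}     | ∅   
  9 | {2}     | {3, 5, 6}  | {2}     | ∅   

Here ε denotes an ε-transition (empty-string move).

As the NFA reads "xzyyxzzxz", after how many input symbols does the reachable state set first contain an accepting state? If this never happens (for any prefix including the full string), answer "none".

2

Start in {1}.
Read 'x': {1} → {4, 7}.
Read 'z': {4, 7} → {2, 4, 6, 7, 8}.
None of the earlier sets intersect F, but {2, 4, 6, 7, 8} does.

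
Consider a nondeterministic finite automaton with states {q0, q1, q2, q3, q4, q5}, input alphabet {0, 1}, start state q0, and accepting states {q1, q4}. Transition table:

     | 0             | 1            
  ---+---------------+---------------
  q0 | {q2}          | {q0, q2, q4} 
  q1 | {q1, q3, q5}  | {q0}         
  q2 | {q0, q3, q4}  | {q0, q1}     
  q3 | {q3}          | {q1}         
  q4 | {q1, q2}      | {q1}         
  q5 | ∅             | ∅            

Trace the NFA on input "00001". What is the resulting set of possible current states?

{q0, q1, q2, q4}

Start in {q0}.
Read '0': {q0} → {q2}.
Read '0': {q2} → {q0, q3, q4}.
Read '0': {q0, q3, q4} → {q1, q2, q3}.
Read '0': {q1, q2, q3} → {q0, q1, q3, q4, q5}.
Read '1': {q0, q1, q3, q4, q5} → {q0, q1, q2, q4}.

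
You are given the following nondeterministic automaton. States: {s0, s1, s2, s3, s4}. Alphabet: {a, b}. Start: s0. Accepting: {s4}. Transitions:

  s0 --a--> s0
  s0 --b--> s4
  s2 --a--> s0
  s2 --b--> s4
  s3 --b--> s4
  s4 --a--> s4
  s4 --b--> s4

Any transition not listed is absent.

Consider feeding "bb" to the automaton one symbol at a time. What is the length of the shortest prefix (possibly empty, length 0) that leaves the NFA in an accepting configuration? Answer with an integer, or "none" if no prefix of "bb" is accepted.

Start in {s0}.
Read 'b': s0→{s4}; now {s4}.
None of the earlier sets intersect F, but {s4} does.

1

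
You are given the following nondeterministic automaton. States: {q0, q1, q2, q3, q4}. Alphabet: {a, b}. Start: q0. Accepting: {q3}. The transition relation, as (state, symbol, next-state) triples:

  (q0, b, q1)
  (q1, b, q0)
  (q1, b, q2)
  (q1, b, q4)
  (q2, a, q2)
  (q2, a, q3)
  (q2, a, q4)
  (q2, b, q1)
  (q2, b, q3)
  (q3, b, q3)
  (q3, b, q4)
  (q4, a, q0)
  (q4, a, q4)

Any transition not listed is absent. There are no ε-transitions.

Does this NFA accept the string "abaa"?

Start in {q0}.
Read 'a': q0→∅; now ∅.
The set is empty and remains empty for the remaining 3 symbols.
The final set ∅ contains no accepting state.

No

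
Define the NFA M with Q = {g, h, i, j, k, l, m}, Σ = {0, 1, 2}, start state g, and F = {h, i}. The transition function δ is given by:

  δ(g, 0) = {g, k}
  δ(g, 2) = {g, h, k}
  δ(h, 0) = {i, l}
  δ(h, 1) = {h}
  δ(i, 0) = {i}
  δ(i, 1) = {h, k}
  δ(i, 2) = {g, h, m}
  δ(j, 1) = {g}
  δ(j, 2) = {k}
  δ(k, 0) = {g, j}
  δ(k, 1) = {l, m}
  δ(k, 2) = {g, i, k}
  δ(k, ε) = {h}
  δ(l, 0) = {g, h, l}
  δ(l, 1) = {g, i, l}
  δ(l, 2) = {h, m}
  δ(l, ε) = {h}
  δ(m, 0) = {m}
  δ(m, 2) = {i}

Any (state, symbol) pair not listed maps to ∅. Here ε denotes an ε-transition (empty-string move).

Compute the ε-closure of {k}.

{h, k}

Begin with {k}.
ε-move k → h; add h.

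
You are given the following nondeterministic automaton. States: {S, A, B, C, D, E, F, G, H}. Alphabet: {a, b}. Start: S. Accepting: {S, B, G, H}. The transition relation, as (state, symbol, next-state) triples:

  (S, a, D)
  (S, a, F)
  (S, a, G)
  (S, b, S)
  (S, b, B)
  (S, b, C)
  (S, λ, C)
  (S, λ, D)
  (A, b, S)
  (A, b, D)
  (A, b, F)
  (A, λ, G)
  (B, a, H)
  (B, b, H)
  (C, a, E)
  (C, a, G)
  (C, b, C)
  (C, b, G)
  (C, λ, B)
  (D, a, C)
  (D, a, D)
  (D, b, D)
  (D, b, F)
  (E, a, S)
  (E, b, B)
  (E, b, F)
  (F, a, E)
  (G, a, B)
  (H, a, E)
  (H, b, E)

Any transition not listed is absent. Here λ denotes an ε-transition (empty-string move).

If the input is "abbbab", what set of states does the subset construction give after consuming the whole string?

Start: ε-closure({S}) = {S, B, C, D}.
Read 'a': S→{D, F, G}, B→{H}, C→{E, G}, D→{C, D}; union {C, D, E, F, G, H}; ε-closure = {B, C, D, E, F, G, H}.
Read 'b': B→{H}, C→{C, G}, D→{D, F}, E→{B, F}, F→∅, G→∅, H→{E}; now {B, C, D, E, F, G, H}.
Read 'b': B→{H}, C→{C, G}, D→{D, F}, E→{B, F}, F→∅, G→∅, H→{E}; now {B, C, D, E, F, G, H}.
Read 'b': B→{H}, C→{C, G}, D→{D, F}, E→{B, F}, F→∅, G→∅, H→{E}; now {B, C, D, E, F, G, H}.
Read 'a': B→{H}, C→{E, G}, D→{C, D}, E→{S}, F→{E}, G→{B}, H→{E}; now {S, B, C, D, E, G, H}.
Read 'b': S→{S, B, C}, B→{H}, C→{C, G}, D→{D, F}, E→{B, F}, G→∅, H→{E}; now {S, B, C, D, E, F, G, H}.

{S, B, C, D, E, F, G, H}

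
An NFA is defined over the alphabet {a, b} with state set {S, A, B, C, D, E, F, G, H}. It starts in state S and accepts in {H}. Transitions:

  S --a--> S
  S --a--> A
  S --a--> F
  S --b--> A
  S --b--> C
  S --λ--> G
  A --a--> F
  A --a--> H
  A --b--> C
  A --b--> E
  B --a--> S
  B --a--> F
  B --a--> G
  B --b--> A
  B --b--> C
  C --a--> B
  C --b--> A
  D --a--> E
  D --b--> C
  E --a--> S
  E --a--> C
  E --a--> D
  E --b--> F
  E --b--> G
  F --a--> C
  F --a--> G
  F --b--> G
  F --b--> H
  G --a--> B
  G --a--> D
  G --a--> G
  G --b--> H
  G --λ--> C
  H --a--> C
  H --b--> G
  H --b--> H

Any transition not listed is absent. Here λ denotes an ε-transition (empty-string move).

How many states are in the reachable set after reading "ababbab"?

4

Start: ε-closure({S}) = {S, C, G}.
Read 'a': S→{S, A, F}, C→{B}, G→{B, D, G}; union {S, A, B, D, F, G}; ε-closure = {S, A, B, C, D, F, G}.
Read 'b': S→{A, C}, A→{C, E}, B→{A, C}, C→{A}, D→{C}, F→{G, H}, G→{H}; now {A, C, E, G, H}.
Read 'a': A→{F, H}, C→{B}, E→{S, C, D}, G→{B, D, G}, H→{C}; now {S, B, C, D, F, G, H}.
Read 'b': S→{A, C}, B→{A, C}, C→{A}, D→{C}, F→{G, H}, G→{H}, H→{G, H}; now {A, C, G, H}.
Read 'b': A→{C, E}, C→{A}, G→{H}, H→{G, H}; now {A, C, E, G, H}.
Read 'a': A→{F, H}, C→{B}, E→{S, C, D}, G→{B, D, G}, H→{C}; now {S, B, C, D, F, G, H}.
Read 'b': S→{A, C}, B→{A, C}, C→{A}, D→{C}, F→{G, H}, G→{H}, H→{G, H}; now {A, C, G, H}.
That set has 4 states.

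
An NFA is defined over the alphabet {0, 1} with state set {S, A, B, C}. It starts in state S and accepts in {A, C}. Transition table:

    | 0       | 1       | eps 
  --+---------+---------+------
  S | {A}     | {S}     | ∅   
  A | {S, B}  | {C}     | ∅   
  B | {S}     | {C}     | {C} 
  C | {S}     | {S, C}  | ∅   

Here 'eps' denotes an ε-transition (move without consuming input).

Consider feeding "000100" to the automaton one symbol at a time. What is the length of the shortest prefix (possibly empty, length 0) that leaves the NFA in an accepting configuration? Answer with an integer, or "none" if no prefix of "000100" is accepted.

Start in {S}.
Read '0': S→{A}; now {A}.
None of the earlier sets intersect F, but {A} does.

1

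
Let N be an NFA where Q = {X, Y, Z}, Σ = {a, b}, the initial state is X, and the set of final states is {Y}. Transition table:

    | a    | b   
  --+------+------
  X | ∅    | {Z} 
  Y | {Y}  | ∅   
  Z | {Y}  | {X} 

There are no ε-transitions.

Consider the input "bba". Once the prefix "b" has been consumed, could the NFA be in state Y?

Start in {X}.
Read 'b': X→{Z}; now {Z}.
State Y is not in {Z}.

No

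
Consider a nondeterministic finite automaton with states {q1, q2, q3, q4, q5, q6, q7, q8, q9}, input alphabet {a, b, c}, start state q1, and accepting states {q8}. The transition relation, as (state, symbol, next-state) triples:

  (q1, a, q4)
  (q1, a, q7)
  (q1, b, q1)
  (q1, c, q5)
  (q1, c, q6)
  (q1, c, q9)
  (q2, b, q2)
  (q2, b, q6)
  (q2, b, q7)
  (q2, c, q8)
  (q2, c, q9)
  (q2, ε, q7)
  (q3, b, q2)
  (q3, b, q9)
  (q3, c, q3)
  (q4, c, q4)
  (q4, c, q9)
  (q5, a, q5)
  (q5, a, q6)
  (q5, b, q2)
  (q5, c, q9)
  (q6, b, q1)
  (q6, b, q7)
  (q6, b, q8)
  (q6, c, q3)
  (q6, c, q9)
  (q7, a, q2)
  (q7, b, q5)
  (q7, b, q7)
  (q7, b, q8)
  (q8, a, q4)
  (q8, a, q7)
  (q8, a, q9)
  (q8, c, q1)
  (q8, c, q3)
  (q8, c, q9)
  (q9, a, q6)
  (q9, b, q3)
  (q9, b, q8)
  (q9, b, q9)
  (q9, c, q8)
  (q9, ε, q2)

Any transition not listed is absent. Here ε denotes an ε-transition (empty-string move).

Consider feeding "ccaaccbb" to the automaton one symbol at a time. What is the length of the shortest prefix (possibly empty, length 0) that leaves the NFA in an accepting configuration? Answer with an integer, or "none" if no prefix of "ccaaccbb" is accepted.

2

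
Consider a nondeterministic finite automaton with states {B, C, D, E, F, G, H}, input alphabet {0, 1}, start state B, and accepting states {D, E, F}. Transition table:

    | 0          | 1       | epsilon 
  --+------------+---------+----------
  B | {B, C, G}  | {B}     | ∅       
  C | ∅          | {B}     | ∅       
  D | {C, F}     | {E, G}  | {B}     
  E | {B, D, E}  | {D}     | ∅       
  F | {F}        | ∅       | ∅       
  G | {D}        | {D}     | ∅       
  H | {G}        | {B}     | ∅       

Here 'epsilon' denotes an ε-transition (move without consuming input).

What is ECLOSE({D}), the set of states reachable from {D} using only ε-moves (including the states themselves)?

Begin with {D}.
ε-move D → B; add B.

{B, D}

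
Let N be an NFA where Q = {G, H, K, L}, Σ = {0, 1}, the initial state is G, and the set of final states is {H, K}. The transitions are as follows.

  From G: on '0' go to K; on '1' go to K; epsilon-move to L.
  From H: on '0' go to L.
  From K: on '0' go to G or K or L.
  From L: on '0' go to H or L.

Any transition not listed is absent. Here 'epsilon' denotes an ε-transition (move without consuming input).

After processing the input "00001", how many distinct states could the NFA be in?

1

Start: ε-closure({G}) = {G, L}.
Read '0': G→{K}, L→{H, L}; now {H, K, L}.
Read '0': H→{L}, K→{G, K, L}, L→{H, L}; now {G, H, K, L}.
Read '0': G→{K}, H→{L}, K→{G, K, L}, L→{H, L}; now {G, H, K, L}.
Read '0': G→{K}, H→{L}, K→{G, K, L}, L→{H, L}; now {G, H, K, L}.
Read '1': G→{K}, H→∅, K→∅, L→∅; now {K}.
That set has 1 state.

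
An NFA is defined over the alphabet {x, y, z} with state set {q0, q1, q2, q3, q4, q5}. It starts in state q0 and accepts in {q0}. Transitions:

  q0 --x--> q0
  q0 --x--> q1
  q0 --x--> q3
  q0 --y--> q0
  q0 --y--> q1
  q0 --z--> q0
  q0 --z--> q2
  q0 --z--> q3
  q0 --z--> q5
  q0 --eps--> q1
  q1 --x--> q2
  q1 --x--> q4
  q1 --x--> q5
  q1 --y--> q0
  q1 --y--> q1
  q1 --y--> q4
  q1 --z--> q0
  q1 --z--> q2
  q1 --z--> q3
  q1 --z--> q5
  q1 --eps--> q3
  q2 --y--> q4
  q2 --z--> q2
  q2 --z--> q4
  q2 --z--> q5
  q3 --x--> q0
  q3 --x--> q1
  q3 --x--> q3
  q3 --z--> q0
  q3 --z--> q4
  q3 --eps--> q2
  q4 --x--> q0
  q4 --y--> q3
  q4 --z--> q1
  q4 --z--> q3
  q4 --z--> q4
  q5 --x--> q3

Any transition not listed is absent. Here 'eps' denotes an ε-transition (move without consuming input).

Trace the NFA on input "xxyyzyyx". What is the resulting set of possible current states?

{q0, q1, q2, q3, q4, q5}

Start: ε-closure({q0}) = {q0, q1, q2, q3}.
Read 'x': q0→{q0, q1, q3}, q1→{q2, q4, q5}, q2→∅, q3→{q0, q1, q3}; now {q0, q1, q2, q3, q4, q5}.
Read 'x': q0→{q0, q1, q3}, q1→{q2, q4, q5}, q2→∅, q3→{q0, q1, q3}, q4→{q0}, q5→{q3}; now {q0, q1, q2, q3, q4, q5}.
Read 'y': q0→{q0, q1}, q1→{q0, q1, q4}, q2→{q4}, q3→∅, q4→{q3}, q5→∅; union {q0, q1, q3, q4}; ε-closure = {q0, q1, q2, q3, q4}.
Read 'y': q0→{q0, q1}, q1→{q0, q1, q4}, q2→{q4}, q3→∅, q4→{q3}; union {q0, q1, q3, q4}; ε-closure = {q0, q1, q2, q3, q4}.
Read 'z': q0→{q0, q2, q3, q5}, q1→{q0, q2, q3, q5}, q2→{q2, q4, q5}, q3→{q0, q4}, q4→{q1, q3, q4}; now {q0, q1, q2, q3, q4, q5}.
Read 'y': q0→{q0, q1}, q1→{q0, q1, q4}, q2→{q4}, q3→∅, q4→{q3}, q5→∅; union {q0, q1, q3, q4}; ε-closure = {q0, q1, q2, q3, q4}.
Read 'y': q0→{q0, q1}, q1→{q0, q1, q4}, q2→{q4}, q3→∅, q4→{q3}; union {q0, q1, q3, q4}; ε-closure = {q0, q1, q2, q3, q4}.
Read 'x': q0→{q0, q1, q3}, q1→{q2, q4, q5}, q2→∅, q3→{q0, q1, q3}, q4→{q0}; now {q0, q1, q2, q3, q4, q5}.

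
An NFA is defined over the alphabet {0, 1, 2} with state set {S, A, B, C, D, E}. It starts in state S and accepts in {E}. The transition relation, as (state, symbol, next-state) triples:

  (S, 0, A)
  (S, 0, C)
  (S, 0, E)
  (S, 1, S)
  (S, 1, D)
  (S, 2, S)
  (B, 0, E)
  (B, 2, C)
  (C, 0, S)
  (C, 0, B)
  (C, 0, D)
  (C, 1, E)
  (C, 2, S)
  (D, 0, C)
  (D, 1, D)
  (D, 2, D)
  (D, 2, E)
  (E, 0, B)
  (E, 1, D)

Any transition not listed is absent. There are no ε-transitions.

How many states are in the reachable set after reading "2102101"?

Start in {S}.
Read '2': {S} → {S}.
Read '1': {S} → {S, D}.
Read '0': {S, D} → {A, C, E}.
Read '2': {A, C, E} → {S}.
Read '1': {S} → {S, D}.
Read '0': {S, D} → {A, C, E}.
Read '1': {A, C, E} → {D, E}.
That set has 2 states.

2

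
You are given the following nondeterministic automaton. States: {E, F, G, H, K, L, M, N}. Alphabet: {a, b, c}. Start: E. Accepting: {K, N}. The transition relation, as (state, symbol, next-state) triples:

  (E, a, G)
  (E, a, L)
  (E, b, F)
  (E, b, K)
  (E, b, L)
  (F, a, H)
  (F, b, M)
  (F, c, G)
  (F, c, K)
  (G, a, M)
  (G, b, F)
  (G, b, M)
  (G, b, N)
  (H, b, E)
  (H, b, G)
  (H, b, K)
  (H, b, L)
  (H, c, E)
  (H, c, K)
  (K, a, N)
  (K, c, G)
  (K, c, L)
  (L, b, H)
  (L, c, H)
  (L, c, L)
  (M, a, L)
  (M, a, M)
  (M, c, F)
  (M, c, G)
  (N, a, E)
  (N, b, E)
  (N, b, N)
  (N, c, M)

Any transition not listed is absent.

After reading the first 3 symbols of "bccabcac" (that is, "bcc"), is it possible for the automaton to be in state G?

Start in {E}.
Read 'b': E→{F, K, L}; now {F, K, L}.
Read 'c': F→{G, K}, K→{G, L}, L→{H, L}; now {G, H, K, L}.
Read 'c': G→∅, H→{E, K}, K→{G, L}, L→{H, L}; now {E, G, H, K, L}.
State G is in {E, G, H, K, L}.

Yes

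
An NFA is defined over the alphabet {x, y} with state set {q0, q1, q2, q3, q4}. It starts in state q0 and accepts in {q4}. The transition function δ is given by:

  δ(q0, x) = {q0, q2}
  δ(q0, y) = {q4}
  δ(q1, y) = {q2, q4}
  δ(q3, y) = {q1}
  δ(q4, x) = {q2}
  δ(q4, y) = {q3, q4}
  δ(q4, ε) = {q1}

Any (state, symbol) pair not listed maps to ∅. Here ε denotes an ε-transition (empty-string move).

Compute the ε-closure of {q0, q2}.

Begin with {q0, q2}.
No ε-moves leave this set, so the closure equals the set itself.

{q0, q2}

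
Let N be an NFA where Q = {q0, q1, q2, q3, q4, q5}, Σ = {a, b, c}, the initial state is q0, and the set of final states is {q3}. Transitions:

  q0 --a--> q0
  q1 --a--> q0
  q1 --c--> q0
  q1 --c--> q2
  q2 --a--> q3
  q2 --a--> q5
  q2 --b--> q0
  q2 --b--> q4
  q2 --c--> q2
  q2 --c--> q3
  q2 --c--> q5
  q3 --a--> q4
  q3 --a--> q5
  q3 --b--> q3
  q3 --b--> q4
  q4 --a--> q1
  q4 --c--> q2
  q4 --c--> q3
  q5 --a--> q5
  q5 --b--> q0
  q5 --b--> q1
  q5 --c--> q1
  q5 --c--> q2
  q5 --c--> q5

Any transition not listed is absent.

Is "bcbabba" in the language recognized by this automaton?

Start in {q0}.
Read 'b': q0→∅; now ∅.
The set is empty and remains empty for the remaining 6 symbols.
The final set ∅ contains no accepting state.

No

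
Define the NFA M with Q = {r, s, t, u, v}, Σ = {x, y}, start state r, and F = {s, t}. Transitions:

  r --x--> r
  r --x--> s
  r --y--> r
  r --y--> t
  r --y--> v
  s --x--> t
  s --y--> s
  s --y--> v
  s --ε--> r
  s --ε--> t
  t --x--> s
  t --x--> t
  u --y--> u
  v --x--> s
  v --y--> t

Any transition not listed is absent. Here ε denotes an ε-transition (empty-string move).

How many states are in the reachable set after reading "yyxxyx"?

3

Start in {r}.
Read 'y': {r} → {r, t, v}.
Read 'y': {r, t, v} → {r, t, v}.
Read 'x': {r, t, v} → {r, s, t}.
Read 'x': {r, s, t} → {r, s, t}.
Read 'y': {r, s, t} → {r, s, t, v}.
Read 'x': {r, s, t, v} → {r, s, t}.
That set has 3 states.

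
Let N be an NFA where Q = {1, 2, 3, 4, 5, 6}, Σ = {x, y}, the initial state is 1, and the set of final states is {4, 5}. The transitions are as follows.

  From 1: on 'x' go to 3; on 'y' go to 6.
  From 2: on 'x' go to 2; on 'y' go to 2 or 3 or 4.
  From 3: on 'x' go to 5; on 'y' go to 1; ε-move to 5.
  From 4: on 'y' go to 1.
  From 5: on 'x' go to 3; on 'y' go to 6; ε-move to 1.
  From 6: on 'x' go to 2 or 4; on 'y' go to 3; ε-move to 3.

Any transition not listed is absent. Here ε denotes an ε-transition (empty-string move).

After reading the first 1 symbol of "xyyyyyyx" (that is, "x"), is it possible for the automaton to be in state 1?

Yes

Start in {1}.
Read 'x': 1→{3}; union {3}; ε-closure = {1, 3, 5}.
State 1 is in {1, 3, 5}.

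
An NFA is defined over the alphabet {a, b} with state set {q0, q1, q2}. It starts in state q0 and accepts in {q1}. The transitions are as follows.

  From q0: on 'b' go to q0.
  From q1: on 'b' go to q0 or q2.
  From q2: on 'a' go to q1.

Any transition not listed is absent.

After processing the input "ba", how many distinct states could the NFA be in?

Start in {q0}.
Read 'b': q0→{q0}; now {q0}.
Read 'a': q0→∅; now ∅.
That set has 0 states.

0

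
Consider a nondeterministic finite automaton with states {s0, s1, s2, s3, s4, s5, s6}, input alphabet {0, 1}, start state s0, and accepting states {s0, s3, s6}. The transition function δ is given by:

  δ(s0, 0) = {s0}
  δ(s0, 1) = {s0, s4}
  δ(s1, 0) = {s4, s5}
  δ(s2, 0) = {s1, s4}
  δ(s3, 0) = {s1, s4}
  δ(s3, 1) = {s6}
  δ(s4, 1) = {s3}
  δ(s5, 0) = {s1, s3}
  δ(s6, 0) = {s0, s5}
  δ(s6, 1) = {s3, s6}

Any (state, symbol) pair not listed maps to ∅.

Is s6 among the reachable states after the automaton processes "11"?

No

Start in {s0}.
Read '1': s0→{s0, s4}; now {s0, s4}.
Read '1': s0→{s0, s4}, s4→{s3}; now {s0, s3, s4}.
State s6 is not in {s0, s3, s4}.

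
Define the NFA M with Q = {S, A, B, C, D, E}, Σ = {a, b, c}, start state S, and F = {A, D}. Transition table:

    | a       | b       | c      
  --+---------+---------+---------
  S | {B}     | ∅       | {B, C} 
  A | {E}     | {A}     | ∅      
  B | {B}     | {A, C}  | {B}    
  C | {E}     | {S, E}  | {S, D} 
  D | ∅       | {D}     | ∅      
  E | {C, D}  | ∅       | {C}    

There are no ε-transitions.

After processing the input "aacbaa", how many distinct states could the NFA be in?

2

Start in {S}.
Read 'a': {S} → {B}.
Read 'a': {B} → {B}.
Read 'c': {B} → {B}.
Read 'b': {B} → {A, C}.
Read 'a': {A, C} → {E}.
Read 'a': {E} → {C, D}.
That set has 2 states.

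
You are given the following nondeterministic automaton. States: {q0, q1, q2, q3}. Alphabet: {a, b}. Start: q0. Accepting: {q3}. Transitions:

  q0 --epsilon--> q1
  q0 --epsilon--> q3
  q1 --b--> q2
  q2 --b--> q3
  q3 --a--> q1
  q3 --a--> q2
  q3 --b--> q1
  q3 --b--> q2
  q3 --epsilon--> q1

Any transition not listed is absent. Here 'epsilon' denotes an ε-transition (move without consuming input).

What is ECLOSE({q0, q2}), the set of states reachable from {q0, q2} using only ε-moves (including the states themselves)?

{q0, q1, q2, q3}

Begin with {q0, q2}.
ε-move q0 → q1; add q1.
ε-move q0 → q3; add q3.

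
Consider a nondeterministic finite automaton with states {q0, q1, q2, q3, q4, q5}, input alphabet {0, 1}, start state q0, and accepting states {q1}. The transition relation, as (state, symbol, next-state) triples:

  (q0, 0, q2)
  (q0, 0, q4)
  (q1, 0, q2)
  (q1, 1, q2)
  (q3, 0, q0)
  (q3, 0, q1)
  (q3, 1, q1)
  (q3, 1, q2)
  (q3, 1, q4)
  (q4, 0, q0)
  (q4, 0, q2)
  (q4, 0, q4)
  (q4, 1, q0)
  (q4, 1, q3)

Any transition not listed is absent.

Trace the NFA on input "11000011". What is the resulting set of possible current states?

∅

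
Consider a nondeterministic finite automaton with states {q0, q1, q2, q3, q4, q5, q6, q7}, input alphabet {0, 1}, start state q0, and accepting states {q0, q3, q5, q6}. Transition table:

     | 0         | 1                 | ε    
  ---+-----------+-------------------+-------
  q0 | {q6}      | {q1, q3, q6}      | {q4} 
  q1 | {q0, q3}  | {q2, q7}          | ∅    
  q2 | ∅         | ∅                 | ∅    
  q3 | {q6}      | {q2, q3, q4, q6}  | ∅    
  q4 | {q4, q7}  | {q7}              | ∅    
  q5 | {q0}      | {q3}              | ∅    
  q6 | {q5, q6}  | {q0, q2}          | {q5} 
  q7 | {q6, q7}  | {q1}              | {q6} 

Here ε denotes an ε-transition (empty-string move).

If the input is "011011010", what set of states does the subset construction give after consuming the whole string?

Start: ε-closure({q0}) = {q0, q4}.
Read '0': {q0, q4} → {q4, q5, q6, q7}.
Read '1': {q4, q5, q6, q7} → {q0, q1, q2, q3, q4, q5, q6, q7}.
Read '1': {q0, q1, q2, q3, q4, q5, q6, q7} → {q0, q1, q2, q3, q4, q5, q6, q7}.
Read '0': {q0, q1, q2, q3, q4, q5, q6, q7} → {q0, q3, q4, q5, q6, q7}.
Read '1': {q0, q3, q4, q5, q6, q7} → {q0, q1, q2, q3, q4, q5, q6, q7}.
Read '1': {q0, q1, q2, q3, q4, q5, q6, q7} → {q0, q1, q2, q3, q4, q5, q6, q7}.
Read '0': {q0, q1, q2, q3, q4, q5, q6, q7} → {q0, q3, q4, q5, q6, q7}.
Read '1': {q0, q3, q4, q5, q6, q7} → {q0, q1, q2, q3, q4, q5, q6, q7}.
Read '0': {q0, q1, q2, q3, q4, q5, q6, q7} → {q0, q3, q4, q5, q6, q7}.

{q0, q3, q4, q5, q6, q7}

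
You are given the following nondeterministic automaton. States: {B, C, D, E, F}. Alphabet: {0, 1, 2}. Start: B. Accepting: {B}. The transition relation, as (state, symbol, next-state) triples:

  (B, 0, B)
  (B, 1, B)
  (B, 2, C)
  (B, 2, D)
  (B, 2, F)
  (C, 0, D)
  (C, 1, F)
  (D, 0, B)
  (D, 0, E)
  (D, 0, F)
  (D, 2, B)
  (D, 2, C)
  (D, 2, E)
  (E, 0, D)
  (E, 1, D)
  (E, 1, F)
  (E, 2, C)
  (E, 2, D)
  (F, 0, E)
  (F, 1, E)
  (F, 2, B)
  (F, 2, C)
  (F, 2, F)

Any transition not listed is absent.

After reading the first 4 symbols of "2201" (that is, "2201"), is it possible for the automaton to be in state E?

Start in {B}.
Read '2': B→{C, D, F}; now {C, D, F}.
Read '2': C→∅, D→{B, C, E}, F→{B, C, F}; now {B, C, E, F}.
Read '0': B→{B}, C→{D}, E→{D}, F→{E}; now {B, D, E}.
Read '1': B→{B}, D→∅, E→{D, F}; now {B, D, F}.
State E is not in {B, D, F}.

No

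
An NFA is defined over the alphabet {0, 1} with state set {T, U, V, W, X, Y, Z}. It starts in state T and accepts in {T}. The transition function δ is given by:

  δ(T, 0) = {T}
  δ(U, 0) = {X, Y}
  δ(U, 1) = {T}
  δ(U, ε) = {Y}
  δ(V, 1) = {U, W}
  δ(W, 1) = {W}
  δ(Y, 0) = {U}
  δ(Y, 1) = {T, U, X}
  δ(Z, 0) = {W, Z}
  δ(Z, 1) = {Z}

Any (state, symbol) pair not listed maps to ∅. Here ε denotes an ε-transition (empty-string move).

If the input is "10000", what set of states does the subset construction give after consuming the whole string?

∅

Start in {T}.
Read '1': T→∅; now ∅.
The set is empty and remains empty for the remaining 4 symbols.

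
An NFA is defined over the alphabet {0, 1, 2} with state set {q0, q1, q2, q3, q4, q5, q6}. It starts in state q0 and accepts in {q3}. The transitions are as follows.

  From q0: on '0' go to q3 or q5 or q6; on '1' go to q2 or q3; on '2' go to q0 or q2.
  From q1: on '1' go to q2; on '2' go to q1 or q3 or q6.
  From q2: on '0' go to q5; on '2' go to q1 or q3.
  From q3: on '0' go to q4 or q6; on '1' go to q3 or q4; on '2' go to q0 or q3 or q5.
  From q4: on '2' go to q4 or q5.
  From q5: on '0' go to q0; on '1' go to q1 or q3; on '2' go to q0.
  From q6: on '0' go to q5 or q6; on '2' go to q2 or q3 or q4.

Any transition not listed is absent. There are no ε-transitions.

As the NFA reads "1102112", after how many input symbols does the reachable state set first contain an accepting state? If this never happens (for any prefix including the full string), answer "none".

1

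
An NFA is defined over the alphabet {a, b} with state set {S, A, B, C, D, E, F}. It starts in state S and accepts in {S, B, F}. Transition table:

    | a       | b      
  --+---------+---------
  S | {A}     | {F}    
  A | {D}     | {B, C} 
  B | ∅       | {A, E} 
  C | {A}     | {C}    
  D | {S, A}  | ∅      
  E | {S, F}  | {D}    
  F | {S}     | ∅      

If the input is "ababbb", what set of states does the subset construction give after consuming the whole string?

Start in {S}.
Read 'a': S→{A}; now {A}.
Read 'b': A→{B, C}; now {B, C}.
Read 'a': B→∅, C→{A}; now {A}.
Read 'b': A→{B, C}; now {B, C}.
Read 'b': B→{A, E}, C→{C}; now {A, C, E}.
Read 'b': A→{B, C}, C→{C}, E→{D}; now {B, C, D}.

{B, C, D}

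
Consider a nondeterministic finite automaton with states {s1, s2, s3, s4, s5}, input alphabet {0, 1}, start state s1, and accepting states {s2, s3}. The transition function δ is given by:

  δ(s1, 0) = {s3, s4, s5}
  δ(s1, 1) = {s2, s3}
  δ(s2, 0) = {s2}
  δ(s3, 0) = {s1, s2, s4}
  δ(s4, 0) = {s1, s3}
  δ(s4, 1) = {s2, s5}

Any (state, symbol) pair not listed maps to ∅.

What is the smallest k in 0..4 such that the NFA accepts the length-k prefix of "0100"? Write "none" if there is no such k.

1

Start in {s1}.
Read '0': s1→{s3, s4, s5}; now {s3, s4, s5}.
None of the earlier sets intersect F, but {s3, s4, s5} does.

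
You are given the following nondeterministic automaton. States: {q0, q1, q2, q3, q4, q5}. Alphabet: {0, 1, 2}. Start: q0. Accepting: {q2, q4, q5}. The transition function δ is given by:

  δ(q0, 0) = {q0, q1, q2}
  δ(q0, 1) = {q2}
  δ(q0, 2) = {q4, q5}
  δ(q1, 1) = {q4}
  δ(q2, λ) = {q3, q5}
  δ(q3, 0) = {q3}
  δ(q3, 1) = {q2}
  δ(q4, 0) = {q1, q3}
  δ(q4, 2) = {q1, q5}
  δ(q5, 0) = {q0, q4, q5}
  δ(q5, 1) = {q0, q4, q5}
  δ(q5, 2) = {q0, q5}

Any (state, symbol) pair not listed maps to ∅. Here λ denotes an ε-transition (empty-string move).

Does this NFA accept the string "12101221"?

Start in {q0}.
Read '1': q0→{q2}; union {q2}; ε-closure = {q2, q3, q5}.
Read '2': q2→∅, q3→∅, q5→{q0, q5}; now {q0, q5}.
Read '1': q0→{q2}, q5→{q0, q4, q5}; union {q0, q2, q4, q5}; ε-closure = {q0, q2, q3, q4, q5}.
Read '0': q0→{q0, q1, q2}, q2→∅, q3→{q3}, q4→{q1, q3}, q5→{q0, q4, q5}; now {q0, q1, q2, q3, q4, q5}.
Read '1': q0→{q2}, q1→{q4}, q2→∅, q3→{q2}, q4→∅, q5→{q0, q4, q5}; union {q0, q2, q4, q5}; ε-closure = {q0, q2, q3, q4, q5}.
Read '2': q0→{q4, q5}, q2→∅, q3→∅, q4→{q1, q5}, q5→{q0, q5}; now {q0, q1, q4, q5}.
Read '2': q0→{q4, q5}, q1→∅, q4→{q1, q5}, q5→{q0, q5}; now {q0, q1, q4, q5}.
Read '1': q0→{q2}, q1→{q4}, q4→∅, q5→{q0, q4, q5}; union {q0, q2, q4, q5}; ε-closure = {q0, q2, q3, q4, q5}.
The final set {q0, q2, q3, q4, q5} contains the accepting states q2, q4, q5.

Yes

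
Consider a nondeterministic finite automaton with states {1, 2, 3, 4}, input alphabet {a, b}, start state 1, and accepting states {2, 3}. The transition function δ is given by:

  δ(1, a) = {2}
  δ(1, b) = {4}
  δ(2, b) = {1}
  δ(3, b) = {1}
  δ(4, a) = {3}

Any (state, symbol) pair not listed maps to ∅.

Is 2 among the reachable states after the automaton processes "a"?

Yes

Start in {1}.
Read 'a': 1→{2}; now {2}.
State 2 is in {2}.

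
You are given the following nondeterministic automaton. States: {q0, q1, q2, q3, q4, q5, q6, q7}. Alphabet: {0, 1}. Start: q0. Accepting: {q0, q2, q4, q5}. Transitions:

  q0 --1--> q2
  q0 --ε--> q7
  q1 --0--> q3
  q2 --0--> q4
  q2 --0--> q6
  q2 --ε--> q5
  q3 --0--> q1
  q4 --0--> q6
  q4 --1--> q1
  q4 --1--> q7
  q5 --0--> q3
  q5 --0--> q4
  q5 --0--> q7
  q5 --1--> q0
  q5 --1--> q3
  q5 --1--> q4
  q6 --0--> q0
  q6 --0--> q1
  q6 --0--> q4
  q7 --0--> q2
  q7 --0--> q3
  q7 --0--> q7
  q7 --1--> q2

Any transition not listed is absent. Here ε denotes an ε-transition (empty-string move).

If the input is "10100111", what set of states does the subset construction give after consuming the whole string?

{q0, q1, q2, q3, q4, q5, q7}

Start: ε-closure({q0}) = {q0, q7}.
Read '1': q0→{q2}, q7→{q2}; union {q2}; ε-closure = {q2, q5}.
Read '0': q2→{q4, q6}, q5→{q3, q4, q7}; now {q3, q4, q6, q7}.
Read '1': q3→∅, q4→{q1, q7}, q6→∅, q7→{q2}; union {q1, q2, q7}; ε-closure = {q1, q2, q5, q7}.
Read '0': q1→{q3}, q2→{q4, q6}, q5→{q3, q4, q7}, q7→{q2, q3, q7}; union {q2, q3, q4, q6, q7}; ε-closure = {q2, q3, q4, q5, q6, q7}.
Read '0': q2→{q4, q6}, q3→{q1}, q4→{q6}, q5→{q3, q4, q7}, q6→{q0, q1, q4}, q7→{q2, q3, q7}; union {q0, q1, q2, q3, q4, q6, q7}; ε-closure = {q0, q1, q2, q3, q4, q5, q6, q7}.
Read '1': q0→{q2}, q1→∅, q2→∅, q3→∅, q4→{q1, q7}, q5→{q0, q3, q4}, q6→∅, q7→{q2}; union {q0, q1, q2, q3, q4, q7}; ε-closure = {q0, q1, q2, q3, q4, q5, q7}.
Read '1': q0→{q2}, q1→∅, q2→∅, q3→∅, q4→{q1, q7}, q5→{q0, q3, q4}, q7→{q2}; union {q0, q1, q2, q3, q4, q7}; ε-closure = {q0, q1, q2, q3, q4, q5, q7}.
Read '1': q0→{q2}, q1→∅, q2→∅, q3→∅, q4→{q1, q7}, q5→{q0, q3, q4}, q7→{q2}; union {q0, q1, q2, q3, q4, q7}; ε-closure = {q0, q1, q2, q3, q4, q5, q7}.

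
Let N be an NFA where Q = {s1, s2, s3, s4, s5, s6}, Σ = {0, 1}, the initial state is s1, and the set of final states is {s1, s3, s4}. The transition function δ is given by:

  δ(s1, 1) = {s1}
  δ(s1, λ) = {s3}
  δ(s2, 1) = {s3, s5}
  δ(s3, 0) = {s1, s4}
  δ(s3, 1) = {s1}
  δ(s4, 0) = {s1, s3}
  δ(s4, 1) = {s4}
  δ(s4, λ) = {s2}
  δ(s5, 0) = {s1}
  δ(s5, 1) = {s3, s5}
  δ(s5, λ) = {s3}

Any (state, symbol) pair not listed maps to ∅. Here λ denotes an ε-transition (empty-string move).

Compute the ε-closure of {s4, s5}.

Begin with {s4, s5}.
ε-move s4 → s2; add s2.
ε-move s5 → s3; add s3.

{s2, s3, s4, s5}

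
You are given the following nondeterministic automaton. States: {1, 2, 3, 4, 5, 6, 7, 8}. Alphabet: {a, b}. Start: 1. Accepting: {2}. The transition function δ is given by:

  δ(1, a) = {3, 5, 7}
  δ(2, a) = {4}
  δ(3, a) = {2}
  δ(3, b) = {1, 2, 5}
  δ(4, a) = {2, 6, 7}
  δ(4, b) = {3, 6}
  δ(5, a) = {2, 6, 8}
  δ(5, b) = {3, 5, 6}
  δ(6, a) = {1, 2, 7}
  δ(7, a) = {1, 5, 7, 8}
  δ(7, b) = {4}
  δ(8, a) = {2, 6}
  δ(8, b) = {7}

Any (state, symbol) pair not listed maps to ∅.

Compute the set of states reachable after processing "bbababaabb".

∅

Start in {1}.
Read 'b': {1} → ∅.
The set is empty and remains empty for the remaining 9 symbols.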